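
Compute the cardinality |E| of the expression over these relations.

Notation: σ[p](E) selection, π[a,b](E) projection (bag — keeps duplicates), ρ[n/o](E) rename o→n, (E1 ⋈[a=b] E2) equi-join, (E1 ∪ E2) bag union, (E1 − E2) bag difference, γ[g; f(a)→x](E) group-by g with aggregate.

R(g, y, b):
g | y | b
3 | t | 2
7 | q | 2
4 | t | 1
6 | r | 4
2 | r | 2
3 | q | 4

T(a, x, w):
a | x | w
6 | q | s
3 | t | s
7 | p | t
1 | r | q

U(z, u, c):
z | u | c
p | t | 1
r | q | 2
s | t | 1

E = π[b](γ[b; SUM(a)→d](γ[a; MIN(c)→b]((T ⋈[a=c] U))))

Subexpression sizes:
  T → 4
  U → 3
  (T ⋈[a=c] U) → 2
  γ[a; MIN(c)→b]((T ⋈[a=c] U)) → 1
  γ[b; SUM(a)→d](γ[a; MIN(c)→b]((T ⋈[a=c] U))) → 1
  π[b](γ[b; SUM(a)→d](γ[a; MIN(c)→b]((T ⋈[a=c] U)))) → 1

|E| = 1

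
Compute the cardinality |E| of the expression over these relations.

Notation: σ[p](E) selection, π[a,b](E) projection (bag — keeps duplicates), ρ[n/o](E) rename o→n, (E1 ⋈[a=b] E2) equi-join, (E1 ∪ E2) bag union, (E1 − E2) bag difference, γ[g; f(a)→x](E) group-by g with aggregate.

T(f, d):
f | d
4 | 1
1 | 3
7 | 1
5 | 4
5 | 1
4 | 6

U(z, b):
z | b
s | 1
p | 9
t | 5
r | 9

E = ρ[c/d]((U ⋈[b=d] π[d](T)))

Per-node cardinality:
  U → 4
  T → 6
  π[d](T) → 6
  (U ⋈[b=d] π[d](T)) → 3
  ρ[c/d]((U ⋈[b=d] π[d](T))) → 3

|E| = 3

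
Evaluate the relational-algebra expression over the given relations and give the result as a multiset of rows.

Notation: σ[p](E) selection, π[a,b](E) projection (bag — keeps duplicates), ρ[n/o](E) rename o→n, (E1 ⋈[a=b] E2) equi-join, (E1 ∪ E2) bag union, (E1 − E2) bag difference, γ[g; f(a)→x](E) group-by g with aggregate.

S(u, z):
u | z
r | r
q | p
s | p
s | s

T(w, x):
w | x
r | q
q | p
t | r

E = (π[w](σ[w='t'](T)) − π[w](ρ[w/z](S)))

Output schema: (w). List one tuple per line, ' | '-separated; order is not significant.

Subexpression sizes:
  T → 3
  σ[w='t'](T) → 1
  π[w](σ[w='t'](T)) → 1
  S → 4
  ρ[w/z](S) → 4
  π[w](ρ[w/z](S)) → 4
  (π[w](σ[w='t'](T)) − π[w](ρ[w/z](S))) → 1

== RESULT ==
w
t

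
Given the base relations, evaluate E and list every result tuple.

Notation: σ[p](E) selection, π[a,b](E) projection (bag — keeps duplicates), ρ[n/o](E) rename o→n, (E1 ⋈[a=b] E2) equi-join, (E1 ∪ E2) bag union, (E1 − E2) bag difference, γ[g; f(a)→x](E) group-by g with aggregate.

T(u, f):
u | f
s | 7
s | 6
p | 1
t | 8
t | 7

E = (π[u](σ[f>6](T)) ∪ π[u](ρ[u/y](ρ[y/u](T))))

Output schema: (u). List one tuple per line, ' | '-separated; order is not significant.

Per-node cardinality:
  T → 5
  σ[f>6](T) → 3
  π[u](σ[f>6](T)) → 3
  T → 5
  ρ[y/u](T) → 5
  ρ[u/y](ρ[y/u](T)) → 5
  π[u](ρ[u/y](ρ[y/u](T))) → 5
  (π[u](σ[f>6](T)) ∪ π[u](ρ[u/y](ρ[y/u](T)))) → 8

== RESULT ==
u
p
s
s
s
t
t
t
t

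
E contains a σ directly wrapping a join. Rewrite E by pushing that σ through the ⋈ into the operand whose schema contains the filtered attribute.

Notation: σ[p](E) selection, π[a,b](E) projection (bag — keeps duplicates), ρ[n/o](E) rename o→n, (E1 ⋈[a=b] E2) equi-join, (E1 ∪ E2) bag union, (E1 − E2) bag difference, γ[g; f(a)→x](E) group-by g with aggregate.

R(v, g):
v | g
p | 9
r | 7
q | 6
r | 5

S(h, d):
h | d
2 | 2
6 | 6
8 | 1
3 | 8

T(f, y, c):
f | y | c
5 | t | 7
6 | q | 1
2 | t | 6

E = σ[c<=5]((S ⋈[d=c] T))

σ filters on c, owned by the right side.
E' = (S ⋈[d=c] σ[c<=5](T))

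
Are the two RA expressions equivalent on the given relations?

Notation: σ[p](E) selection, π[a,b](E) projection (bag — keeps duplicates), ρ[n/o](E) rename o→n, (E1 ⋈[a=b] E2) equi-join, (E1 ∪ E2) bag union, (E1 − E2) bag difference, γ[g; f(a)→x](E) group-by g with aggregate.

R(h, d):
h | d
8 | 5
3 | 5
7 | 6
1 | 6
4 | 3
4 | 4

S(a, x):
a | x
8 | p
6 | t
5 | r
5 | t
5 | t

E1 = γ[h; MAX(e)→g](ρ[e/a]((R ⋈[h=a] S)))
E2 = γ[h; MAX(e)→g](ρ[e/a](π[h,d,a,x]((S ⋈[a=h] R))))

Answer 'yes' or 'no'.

E1 subexpression sizes:
  R → 6
  S → 5
  (R ⋈[h=a] S) → 1
  ρ[e/a]((R ⋈[h=a] S)) → 1
  γ[h; MAX(e)→g](ρ[e/a]((R ⋈[h=a] S))) → 1
E2 subexpression sizes:
  S → 5
  R → 6
  (S ⋈[a=h] R) → 1
  π[h,d,a,x]((S ⋈[a=h] R)) → 1
  ρ[e/a](π[h,d,a,x]((S ⋈[a=h] R))) → 1
  γ[h; MAX(e)→g](ρ[e/a](π[h,d,a,x]((S ⋈[a=h] R)))) → 1

E1 and E2 produce the same multiset:
h | g
8 | 8

yes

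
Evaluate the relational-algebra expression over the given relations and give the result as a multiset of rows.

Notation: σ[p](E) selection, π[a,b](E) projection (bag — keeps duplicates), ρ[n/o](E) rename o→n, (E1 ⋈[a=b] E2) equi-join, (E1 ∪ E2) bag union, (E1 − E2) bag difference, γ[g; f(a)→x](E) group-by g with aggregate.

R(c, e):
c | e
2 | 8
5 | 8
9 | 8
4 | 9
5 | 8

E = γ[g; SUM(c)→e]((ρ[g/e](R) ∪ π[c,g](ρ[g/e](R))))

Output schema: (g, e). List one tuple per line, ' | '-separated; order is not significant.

Per-node cardinality:
  R → 5
  ρ[g/e](R) → 5
  R → 5
  ρ[g/e](R) → 5
  π[c,g](ρ[g/e](R)) → 5
  (ρ[g/e](R) ∪ π[c,g](ρ[g/e](R))) → 10
  γ[g; SUM(c)→e]((ρ[g/e](R) ∪ π[c,g](ρ[g/e](R)))) → 2

== RESULT ==
g | e
8 | 42
9 | 8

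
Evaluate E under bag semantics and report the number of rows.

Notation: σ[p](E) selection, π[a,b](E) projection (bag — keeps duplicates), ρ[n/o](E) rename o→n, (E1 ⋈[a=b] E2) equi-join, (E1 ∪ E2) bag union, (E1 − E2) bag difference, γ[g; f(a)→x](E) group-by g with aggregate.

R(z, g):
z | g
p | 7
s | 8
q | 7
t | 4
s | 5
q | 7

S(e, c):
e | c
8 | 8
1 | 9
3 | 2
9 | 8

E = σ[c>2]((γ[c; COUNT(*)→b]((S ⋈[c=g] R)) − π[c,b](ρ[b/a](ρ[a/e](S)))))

Per-node cardinality:
  S → 4
  R → 6
  (S ⋈[c=g] R) → 2
  γ[c; COUNT(*)→b]((S ⋈[c=g] R)) → 1
  S → 4
  ρ[a/e](S) → 4
  ρ[b/a](ρ[a/e](S)) → 4
  π[c,b](ρ[b/a](ρ[a/e](S))) → 4
  (γ[c; COUNT(*)→b]((S ⋈[c=g] R)) − π[c,b](ρ[b/a](ρ[a/e](S)))) → 1
  σ[c>2]((γ[c; COUNT(*)→b]((S ⋈[c=g] R)) − π[c,b](ρ[b/a](ρ[a/e](S))))) → 1

|E| = 1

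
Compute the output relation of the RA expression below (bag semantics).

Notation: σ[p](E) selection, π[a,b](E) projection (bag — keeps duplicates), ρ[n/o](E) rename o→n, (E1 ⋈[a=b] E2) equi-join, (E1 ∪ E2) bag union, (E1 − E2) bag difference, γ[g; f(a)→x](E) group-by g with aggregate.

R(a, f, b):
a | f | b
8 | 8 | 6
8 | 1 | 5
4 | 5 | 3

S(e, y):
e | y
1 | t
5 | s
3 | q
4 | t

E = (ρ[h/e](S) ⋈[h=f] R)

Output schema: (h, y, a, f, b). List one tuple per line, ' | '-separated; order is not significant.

Stepwise |·|:
  S → 4
  ρ[h/e](S) → 4
  R → 3
  (ρ[h/e](S) ⋈[h=f] R) → 2

== RESULT ==
h | y | a | f | b
1 | t | 8 | 1 | 5
5 | s | 4 | 5 | 3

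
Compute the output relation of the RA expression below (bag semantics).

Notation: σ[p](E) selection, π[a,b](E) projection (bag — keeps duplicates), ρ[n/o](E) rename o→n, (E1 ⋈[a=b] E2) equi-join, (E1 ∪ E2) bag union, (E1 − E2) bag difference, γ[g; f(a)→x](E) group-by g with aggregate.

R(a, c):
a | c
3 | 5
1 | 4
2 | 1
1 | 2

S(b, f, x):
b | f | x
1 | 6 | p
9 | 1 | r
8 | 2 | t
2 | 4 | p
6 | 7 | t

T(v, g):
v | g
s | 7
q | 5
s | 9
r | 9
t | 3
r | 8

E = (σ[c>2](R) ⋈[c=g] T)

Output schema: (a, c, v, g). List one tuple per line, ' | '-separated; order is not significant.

Stepwise |·|:
  R → 4
  σ[c>2](R) → 2
  T → 6
  (σ[c>2](R) ⋈[c=g] T) → 1

== RESULT ==
a | c | v | g
3 | 5 | q | 5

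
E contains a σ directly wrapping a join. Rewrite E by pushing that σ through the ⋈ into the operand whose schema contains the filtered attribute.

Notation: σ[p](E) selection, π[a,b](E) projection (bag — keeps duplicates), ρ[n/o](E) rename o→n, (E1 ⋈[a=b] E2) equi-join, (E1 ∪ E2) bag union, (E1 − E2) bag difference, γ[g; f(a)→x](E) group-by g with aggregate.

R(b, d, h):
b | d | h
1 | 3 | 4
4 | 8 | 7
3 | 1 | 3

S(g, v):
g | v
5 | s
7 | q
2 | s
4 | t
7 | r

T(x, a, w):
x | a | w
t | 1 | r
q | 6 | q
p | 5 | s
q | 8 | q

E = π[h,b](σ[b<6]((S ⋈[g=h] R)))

σ filters on b, owned by the right side.
E' = π[h,b]((S ⋈[g=h] σ[b<6](R)))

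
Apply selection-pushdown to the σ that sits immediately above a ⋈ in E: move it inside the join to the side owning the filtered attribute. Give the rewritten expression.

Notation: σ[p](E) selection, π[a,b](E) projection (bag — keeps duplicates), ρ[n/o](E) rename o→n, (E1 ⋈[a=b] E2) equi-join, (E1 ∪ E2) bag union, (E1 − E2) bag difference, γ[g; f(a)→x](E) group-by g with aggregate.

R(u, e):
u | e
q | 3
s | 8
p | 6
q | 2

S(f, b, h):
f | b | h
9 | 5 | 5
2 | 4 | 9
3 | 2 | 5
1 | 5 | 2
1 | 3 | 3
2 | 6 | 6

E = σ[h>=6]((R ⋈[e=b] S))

σ filters on h, owned by the right side.
E' = (R ⋈[e=b] σ[h>=6](S))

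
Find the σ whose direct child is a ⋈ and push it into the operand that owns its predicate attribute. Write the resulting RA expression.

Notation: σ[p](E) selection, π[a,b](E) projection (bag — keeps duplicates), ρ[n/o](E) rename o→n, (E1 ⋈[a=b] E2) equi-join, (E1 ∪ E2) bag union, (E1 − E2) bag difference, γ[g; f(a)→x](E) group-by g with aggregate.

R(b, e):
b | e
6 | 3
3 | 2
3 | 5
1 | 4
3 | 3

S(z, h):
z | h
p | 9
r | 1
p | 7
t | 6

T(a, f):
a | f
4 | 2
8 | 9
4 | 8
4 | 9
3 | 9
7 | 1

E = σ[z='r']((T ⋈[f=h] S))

σ filters on z, owned by the right side.
E' = (T ⋈[f=h] σ[z='r'](S))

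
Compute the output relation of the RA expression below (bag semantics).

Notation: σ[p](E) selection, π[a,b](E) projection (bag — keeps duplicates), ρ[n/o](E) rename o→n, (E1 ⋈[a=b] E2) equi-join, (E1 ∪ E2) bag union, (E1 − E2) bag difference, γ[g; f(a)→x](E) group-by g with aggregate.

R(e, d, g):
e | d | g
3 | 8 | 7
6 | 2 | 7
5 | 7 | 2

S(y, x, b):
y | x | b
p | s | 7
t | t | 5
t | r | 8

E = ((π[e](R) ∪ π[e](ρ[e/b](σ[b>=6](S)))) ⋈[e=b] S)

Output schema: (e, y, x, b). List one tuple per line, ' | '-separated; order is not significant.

Stepwise |·|:
  R → 3
  π[e](R) → 3
  S → 3
  σ[b>=6](S) → 2
  ρ[e/b](σ[b>=6](S)) → 2
  π[e](ρ[e/b](σ[b>=6](S))) → 2
  (π[e](R) ∪ π[e](ρ[e/b](σ[b>=6](S)))) → 5
  S → 3
  ((π[e](R) ∪ π[e](ρ[e/b](σ[b>=6](S)))) ⋈[e=b] S) → 3

== RESULT ==
e | y | x | b
5 | t | t | 5
7 | p | s | 7
8 | t | r | 8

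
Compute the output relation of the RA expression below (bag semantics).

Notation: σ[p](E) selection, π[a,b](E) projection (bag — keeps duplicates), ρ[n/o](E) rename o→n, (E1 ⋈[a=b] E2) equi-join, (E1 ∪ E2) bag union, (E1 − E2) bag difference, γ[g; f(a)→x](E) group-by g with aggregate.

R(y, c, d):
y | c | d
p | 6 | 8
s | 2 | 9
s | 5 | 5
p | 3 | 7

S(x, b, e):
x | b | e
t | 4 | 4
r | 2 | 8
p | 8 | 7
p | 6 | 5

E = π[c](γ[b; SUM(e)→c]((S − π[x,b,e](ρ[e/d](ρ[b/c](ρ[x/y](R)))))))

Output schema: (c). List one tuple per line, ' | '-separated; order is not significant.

Row counts bottom-up:
  S → 4
  R → 4
  ρ[x/y](R) → 4
  ρ[b/c](ρ[x/y](R)) → 4
  ρ[e/d](ρ[b/c](ρ[x/y](R))) → 4
  π[x,b,e](ρ[e/d](ρ[b/c](ρ[x/y](R)))) → 4
  (S − π[x,b,e](ρ[e/d](ρ[b/c](ρ[x/y](R))))) → 4
  γ[b; SUM(e)→c]((S − π[x,b,e](ρ[e/d](ρ[b/c](ρ[x/y](R)))))) → 4
  π[c](γ[b; SUM(e)→c]((S − π[x,b,e](ρ[e/d](ρ[b/c](ρ[x/y](R))))))) → 4

== RESULT ==
c
4
5
7
8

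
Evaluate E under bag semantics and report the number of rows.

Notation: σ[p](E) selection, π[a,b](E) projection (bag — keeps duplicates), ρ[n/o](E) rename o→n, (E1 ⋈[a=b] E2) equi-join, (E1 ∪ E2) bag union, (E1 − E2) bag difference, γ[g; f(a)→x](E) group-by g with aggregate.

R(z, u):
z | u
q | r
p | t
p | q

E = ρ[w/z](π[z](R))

Per-node cardinality:
  R → 3
  π[z](R) → 3
  ρ[w/z](π[z](R)) → 3

|E| = 3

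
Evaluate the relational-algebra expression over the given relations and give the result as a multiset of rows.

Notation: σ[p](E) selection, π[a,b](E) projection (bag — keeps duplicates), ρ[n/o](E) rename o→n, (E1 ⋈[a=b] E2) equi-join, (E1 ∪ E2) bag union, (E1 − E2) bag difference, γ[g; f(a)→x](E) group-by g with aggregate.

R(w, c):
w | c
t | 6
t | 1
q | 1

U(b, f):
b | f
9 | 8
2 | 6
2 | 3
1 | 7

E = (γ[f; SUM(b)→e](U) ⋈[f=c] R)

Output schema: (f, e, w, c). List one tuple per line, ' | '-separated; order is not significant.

Per-node cardinality:
  U → 4
  γ[f; SUM(b)→e](U) → 4
  R → 3
  (γ[f; SUM(b)→e](U) ⋈[f=c] R) → 1

== RESULT ==
f | e | w | c
6 | 2 | t | 6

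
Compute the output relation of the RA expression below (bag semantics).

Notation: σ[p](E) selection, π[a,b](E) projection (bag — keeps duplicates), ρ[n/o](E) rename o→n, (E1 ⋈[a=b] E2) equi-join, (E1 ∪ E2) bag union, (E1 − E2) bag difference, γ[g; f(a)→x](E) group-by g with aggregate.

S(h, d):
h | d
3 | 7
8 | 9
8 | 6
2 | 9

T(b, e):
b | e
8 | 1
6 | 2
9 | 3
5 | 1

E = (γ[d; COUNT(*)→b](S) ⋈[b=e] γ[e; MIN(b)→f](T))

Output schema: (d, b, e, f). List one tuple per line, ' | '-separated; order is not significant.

Stepwise |·|:
  S → 4
  γ[d; COUNT(*)→b](S) → 3
  T → 4
  γ[e; MIN(b)→f](T) → 3
  (γ[d; COUNT(*)→b](S) ⋈[b=e] γ[e; MIN(b)→f](T)) → 3

== RESULT ==
d | b | e | f
6 | 1 | 1 | 5
7 | 1 | 1 | 5
9 | 2 | 2 | 6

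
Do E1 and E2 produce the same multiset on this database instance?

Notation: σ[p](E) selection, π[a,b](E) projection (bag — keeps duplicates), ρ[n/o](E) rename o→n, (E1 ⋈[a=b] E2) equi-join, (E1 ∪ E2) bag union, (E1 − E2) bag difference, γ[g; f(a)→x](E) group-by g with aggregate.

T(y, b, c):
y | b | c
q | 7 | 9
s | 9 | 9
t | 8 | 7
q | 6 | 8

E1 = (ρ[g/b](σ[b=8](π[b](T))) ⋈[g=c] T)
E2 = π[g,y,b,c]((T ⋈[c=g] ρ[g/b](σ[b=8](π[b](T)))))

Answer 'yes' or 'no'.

E1 row counts bottom-up:
  T → 4
  π[b](T) → 4
  σ[b=8](π[b](T)) → 1
  ρ[g/b](σ[b=8](π[b](T))) → 1
  T → 4
  (ρ[g/b](σ[b=8](π[b](T))) ⋈[g=c] T) → 1
E2 row counts bottom-up:
  T → 4
  T → 4
  π[b](T) → 4
  σ[b=8](π[b](T)) → 1
  ρ[g/b](σ[b=8](π[b](T))) → 1
  (T ⋈[c=g] ρ[g/b](σ[b=8](π[b](T)))) → 1
  π[g,y,b,c]((T ⋈[c=g] ρ[g/b](σ[b=8](π[b](T))))) → 1

E1 and E2 produce the same multiset:
g | y | b | c
8 | q | 6 | 8

yes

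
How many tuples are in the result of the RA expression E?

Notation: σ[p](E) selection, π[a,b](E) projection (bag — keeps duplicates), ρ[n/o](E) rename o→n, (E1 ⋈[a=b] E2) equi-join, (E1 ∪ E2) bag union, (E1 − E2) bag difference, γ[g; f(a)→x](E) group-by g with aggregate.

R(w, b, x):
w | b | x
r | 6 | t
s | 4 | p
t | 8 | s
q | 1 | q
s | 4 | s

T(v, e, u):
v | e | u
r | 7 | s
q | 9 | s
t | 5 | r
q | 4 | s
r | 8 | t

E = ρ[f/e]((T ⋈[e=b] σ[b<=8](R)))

Stepwise |·|:
  T → 5
  R → 5
  σ[b<=8](R) → 5
  (T ⋈[e=b] σ[b<=8](R)) → 3
  ρ[f/e]((T ⋈[e=b] σ[b<=8](R))) → 3

|E| = 3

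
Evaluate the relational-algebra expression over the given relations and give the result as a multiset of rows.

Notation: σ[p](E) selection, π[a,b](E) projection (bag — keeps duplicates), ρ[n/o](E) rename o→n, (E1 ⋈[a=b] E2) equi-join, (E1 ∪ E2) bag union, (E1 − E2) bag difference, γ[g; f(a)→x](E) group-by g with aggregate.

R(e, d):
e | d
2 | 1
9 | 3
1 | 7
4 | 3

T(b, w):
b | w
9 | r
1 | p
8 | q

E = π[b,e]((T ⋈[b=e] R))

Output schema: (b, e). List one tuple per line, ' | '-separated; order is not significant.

Row counts bottom-up:
  T → 3
  R → 4
  (T ⋈[b=e] R) → 2
  π[b,e]((T ⋈[b=e] R)) → 2

== RESULT ==
b | e
1 | 1
9 | 9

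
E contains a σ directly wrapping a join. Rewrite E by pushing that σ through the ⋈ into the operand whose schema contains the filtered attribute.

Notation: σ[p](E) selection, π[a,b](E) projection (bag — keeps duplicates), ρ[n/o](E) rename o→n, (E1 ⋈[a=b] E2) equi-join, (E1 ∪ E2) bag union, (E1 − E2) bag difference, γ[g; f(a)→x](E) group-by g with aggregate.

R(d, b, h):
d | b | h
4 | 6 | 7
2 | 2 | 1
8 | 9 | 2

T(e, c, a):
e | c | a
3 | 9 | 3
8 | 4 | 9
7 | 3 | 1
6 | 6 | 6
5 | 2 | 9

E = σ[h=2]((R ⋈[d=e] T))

σ filters on h, owned by the left side.
E' = (σ[h=2](R) ⋈[d=e] T)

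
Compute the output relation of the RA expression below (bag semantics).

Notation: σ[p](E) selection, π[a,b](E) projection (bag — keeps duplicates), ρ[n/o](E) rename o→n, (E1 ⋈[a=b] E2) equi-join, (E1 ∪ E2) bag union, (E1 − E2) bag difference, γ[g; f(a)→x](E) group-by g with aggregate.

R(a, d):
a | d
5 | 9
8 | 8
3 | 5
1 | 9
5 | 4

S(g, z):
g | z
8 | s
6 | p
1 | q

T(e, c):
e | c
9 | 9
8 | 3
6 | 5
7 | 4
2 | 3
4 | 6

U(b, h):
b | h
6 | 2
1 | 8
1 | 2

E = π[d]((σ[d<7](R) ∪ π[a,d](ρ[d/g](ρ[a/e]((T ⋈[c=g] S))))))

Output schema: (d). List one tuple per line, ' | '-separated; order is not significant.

Subexpression sizes:
  R → 5
  σ[d<7](R) → 2
  T → 6
  S → 3
  (T ⋈[c=g] S) → 1
  ρ[a/e]((T ⋈[c=g] S)) → 1
  ρ[d/g](ρ[a/e]((T ⋈[c=g] S))) → 1
  π[a,d](ρ[d/g](ρ[a/e]((T ⋈[c=g] S)))) → 1
  (σ[d<7](R) ∪ π[a,d](ρ[d/g](ρ[a/e]((T ⋈[c=g] S))))) → 3
  π[d]((σ[d<7](R) ∪ π[a,d](ρ[d/g](ρ[a/e]((T ⋈[c=g] S)))))) → 3

== RESULT ==
d
4
5
6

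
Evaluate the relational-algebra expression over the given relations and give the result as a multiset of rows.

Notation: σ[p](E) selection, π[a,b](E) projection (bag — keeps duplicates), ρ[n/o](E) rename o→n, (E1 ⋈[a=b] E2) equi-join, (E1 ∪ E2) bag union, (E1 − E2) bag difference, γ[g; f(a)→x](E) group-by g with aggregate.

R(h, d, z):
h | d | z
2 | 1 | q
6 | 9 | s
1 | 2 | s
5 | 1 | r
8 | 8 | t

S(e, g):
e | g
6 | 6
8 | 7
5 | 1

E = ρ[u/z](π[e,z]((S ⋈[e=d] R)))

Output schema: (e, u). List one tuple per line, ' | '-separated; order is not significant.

Subexpression sizes:
  S → 3
  R → 5
  (S ⋈[e=d] R) → 1
  π[e,z]((S ⋈[e=d] R)) → 1
  ρ[u/z](π[e,z]((S ⋈[e=d] R))) → 1

== RESULT ==
e | u
8 | t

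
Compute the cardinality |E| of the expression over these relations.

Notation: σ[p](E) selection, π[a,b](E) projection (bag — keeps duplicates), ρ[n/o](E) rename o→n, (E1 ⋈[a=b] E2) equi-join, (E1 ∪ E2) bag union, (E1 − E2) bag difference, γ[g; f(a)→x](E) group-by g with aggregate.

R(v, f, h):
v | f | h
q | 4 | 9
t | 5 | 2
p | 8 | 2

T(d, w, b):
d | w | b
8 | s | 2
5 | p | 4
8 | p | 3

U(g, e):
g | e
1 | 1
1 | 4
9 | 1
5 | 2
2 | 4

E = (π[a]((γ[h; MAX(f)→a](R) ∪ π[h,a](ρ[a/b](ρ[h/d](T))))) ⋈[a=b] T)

Subexpression sizes:
  R → 3
  γ[h; MAX(f)→a](R) → 2
  T → 3
  ρ[h/d](T) → 3
  ρ[a/b](ρ[h/d](T)) → 3
  π[h,a](ρ[a/b](ρ[h/d](T))) → 3
  (γ[h; MAX(f)→a](R) ∪ π[h,a](ρ[a/b](ρ[h/d](T)))) → 5
  π[a]((γ[h; MAX(f)→a](R) ∪ π[h,a](ρ[a/b](ρ[h/d](T))))) → 5
  T → 3
  (π[a]((γ[h; MAX(f)→a](R) ∪ π[h,a](ρ[a/b](ρ[h/d](T))))) ⋈[a=b] T) → 4

|E| = 4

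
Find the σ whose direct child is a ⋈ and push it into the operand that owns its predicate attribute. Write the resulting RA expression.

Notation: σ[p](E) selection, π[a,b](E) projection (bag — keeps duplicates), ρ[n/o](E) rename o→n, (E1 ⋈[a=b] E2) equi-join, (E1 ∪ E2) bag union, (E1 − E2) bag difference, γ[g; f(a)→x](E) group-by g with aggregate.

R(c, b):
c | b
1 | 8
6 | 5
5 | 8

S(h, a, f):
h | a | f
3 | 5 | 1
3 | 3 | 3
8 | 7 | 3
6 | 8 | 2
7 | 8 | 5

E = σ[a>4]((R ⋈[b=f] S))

σ filters on a, owned by the right side.
E' = (R ⋈[b=f] σ[a>4](S))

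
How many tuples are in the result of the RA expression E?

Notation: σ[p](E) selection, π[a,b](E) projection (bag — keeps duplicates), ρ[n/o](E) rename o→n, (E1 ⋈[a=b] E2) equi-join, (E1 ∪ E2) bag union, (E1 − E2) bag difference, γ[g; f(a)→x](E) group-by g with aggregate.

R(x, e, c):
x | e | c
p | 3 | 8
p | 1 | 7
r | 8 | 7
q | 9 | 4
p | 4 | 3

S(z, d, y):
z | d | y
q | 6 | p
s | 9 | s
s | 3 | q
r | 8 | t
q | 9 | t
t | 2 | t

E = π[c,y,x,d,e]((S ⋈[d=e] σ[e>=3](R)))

Stepwise |·|:
  S → 6
  R → 5
  σ[e>=3](R) → 4
  (S ⋈[d=e] σ[e>=3](R)) → 4
  π[c,y,x,d,e]((S ⋈[d=e] σ[e>=3](R))) → 4

|E| = 4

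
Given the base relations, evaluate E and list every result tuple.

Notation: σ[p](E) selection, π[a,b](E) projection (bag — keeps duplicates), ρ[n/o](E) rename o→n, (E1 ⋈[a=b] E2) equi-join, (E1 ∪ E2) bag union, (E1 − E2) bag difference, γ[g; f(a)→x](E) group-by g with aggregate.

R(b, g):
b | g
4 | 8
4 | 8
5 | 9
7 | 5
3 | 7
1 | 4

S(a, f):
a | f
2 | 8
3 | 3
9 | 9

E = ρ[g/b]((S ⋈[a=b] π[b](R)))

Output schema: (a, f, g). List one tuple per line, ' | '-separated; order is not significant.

Row counts bottom-up:
  S → 3
  R → 6
  π[b](R) → 6
  (S ⋈[a=b] π[b](R)) → 1
  ρ[g/b]((S ⋈[a=b] π[b](R))) → 1

== RESULT ==
a | f | g
3 | 3 | 3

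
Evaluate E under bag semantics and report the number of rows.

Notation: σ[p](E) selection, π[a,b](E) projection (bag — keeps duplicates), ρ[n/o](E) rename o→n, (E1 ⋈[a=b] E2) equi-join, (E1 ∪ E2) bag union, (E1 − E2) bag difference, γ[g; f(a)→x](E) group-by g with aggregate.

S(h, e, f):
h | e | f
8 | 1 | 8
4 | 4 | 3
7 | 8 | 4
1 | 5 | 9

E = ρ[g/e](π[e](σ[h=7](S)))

Row counts bottom-up:
  S → 4
  σ[h=7](S) → 1
  π[e](σ[h=7](S)) → 1
  ρ[g/e](π[e](σ[h=7](S))) → 1

|E| = 1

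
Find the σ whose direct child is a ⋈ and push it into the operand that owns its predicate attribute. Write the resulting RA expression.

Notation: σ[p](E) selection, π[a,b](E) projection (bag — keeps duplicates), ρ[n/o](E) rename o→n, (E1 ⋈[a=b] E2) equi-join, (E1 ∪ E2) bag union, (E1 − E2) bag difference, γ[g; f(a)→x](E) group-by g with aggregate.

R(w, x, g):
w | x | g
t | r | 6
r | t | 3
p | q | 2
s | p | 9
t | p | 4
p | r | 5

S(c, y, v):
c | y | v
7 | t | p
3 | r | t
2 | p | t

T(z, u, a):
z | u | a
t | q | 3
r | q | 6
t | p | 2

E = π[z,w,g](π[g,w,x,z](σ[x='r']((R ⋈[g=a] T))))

σ filters on x, owned by the left side.
E' = π[z,w,g](π[g,w,x,z]((σ[x='r'](R) ⋈[g=a] T)))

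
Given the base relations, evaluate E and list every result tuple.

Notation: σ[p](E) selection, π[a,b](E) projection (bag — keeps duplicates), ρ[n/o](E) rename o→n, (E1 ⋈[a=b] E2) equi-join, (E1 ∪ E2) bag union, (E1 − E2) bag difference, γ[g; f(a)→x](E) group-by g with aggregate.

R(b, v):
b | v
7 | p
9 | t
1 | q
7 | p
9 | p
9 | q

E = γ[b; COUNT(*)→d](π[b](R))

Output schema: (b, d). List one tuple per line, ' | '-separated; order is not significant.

Stepwise |·|:
  R → 6
  π[b](R) → 6
  γ[b; COUNT(*)→d](π[b](R)) → 3

== RESULT ==
b | d
1 | 1
7 | 2
9 | 3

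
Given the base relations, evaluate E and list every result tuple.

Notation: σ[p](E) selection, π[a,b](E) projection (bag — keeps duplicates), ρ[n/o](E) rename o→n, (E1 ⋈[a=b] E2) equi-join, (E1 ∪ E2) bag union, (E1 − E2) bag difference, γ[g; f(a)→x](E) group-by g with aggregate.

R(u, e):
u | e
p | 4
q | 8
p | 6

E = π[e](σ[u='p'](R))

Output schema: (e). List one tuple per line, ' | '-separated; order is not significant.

Stepwise |·|:
  R → 3
  σ[u='p'](R) → 2
  π[e](σ[u='p'](R)) → 2

== RESULT ==
e
4
6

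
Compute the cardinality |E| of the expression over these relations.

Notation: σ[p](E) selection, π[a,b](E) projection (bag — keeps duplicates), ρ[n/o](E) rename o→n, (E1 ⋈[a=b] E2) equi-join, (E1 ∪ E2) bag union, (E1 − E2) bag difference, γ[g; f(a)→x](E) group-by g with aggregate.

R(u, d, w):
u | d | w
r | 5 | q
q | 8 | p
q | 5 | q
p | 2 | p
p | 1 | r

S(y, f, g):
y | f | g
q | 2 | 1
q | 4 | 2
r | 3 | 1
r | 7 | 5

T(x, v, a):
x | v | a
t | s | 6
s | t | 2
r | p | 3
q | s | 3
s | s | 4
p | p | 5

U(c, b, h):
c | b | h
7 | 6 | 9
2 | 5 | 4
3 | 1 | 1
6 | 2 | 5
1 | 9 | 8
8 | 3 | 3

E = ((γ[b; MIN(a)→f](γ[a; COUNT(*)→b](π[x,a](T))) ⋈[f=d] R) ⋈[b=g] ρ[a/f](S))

Subexpression sizes:
  T → 6
  π[x,a](T) → 6
  γ[a; COUNT(*)→b](π[x,a](T)) → 5
  γ[b; MIN(a)→f](γ[a; COUNT(*)→b](π[x,a](T))) → 2
  R → 5
  (γ[b; MIN(a)→f](γ[a; COUNT(*)→b](π[x,a](T))) ⋈[f=d] R) → 1
  S → 4
  ρ[a/f](S) → 4
  ((γ[b; MIN(a)→f](γ[a; COUNT(*)→b](π[x,a](T))) ⋈[f=d] R) ⋈[b=g] ρ[a/f](S)) → 2

|E| = 2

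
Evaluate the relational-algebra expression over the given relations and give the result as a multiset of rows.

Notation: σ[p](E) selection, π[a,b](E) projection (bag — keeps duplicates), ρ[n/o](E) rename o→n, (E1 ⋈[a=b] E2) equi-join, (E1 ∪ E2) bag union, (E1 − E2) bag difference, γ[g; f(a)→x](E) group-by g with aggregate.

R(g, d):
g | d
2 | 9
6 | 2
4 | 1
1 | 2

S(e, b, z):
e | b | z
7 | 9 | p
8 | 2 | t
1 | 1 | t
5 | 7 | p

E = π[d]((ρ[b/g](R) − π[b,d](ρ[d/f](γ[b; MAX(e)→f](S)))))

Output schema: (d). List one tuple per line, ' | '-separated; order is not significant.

Stepwise |·|:
  R → 4
  ρ[b/g](R) → 4
  S → 4
  γ[b; MAX(e)→f](S) → 4
  ρ[d/f](γ[b; MAX(e)→f](S)) → 4
  π[b,d](ρ[d/f](γ[b; MAX(e)→f](S))) → 4
  (ρ[b/g](R) − π[b,d](ρ[d/f](γ[b; MAX(e)→f](S)))) → 4
  π[d]((ρ[b/g](R) − π[b,d](ρ[d/f](γ[b; MAX(e)→f](S))))) → 4

== RESULT ==
d
1
2
2
9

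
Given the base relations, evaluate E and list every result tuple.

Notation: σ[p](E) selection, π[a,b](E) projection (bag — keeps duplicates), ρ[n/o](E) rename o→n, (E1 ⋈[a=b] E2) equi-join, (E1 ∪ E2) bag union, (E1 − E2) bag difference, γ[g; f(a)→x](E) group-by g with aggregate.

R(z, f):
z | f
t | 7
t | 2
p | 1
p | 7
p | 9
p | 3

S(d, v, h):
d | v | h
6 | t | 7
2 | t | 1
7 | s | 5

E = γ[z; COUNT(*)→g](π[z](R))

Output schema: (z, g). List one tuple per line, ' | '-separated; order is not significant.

Stepwise |·|:
  R → 6
  π[z](R) → 6
  γ[z; COUNT(*)→g](π[z](R)) → 2

== RESULT ==
z | g
p | 4
t | 2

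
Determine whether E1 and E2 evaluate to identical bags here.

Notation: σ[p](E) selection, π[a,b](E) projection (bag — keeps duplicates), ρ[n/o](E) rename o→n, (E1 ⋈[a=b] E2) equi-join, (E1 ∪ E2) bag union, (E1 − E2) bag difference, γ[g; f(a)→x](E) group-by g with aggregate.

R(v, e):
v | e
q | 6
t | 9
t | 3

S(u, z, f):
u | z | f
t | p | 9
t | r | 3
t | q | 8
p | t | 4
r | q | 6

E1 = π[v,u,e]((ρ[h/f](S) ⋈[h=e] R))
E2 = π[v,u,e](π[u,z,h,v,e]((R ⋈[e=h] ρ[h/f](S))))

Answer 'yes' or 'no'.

E1 stepwise |·|:
  S → 5
  ρ[h/f](S) → 5
  R → 3
  (ρ[h/f](S) ⋈[h=e] R) → 3
  π[v,u,e]((ρ[h/f](S) ⋈[h=e] R)) → 3
E2 stepwise |·|:
  R → 3
  S → 5
  ρ[h/f](S) → 5
  (R ⋈[e=h] ρ[h/f](S)) → 3
  π[u,z,h,v,e]((R ⋈[e=h] ρ[h/f](S))) → 3
  π[v,u,e](π[u,z,h,v,e]((R ⋈[e=h] ρ[h/f](S)))) → 3

E1 and E2 produce the same multiset:
v | u | e
q | r | 6
t | t | 3
t | t | 9

yes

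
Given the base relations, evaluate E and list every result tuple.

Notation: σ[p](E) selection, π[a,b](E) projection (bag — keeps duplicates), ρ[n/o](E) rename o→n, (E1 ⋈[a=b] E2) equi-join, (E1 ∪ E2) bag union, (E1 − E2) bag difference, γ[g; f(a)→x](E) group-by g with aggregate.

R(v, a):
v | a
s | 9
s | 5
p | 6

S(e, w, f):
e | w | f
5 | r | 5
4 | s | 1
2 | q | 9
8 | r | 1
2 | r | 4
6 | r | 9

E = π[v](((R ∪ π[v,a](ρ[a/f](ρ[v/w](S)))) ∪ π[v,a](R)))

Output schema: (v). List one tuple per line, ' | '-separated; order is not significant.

Stepwise |·|:
  R → 3
  S → 6
  ρ[v/w](S) → 6
  ρ[a/f](ρ[v/w](S)) → 6
  π[v,a](ρ[a/f](ρ[v/w](S))) → 6
  (R ∪ π[v,a](ρ[a/f](ρ[v/w](S)))) → 9
  R → 3
  π[v,a](R) → 3
  ((R ∪ π[v,a](ρ[a/f](ρ[v/w](S)))) ∪ π[v,a](R)) → 12
  π[v](((R ∪ π[v,a](ρ[a/f](ρ[v/w](S)))) ∪ π[v,a](R))) → 12

== RESULT ==
v
p
p
q
r
r
r
r
s
s
s
s
s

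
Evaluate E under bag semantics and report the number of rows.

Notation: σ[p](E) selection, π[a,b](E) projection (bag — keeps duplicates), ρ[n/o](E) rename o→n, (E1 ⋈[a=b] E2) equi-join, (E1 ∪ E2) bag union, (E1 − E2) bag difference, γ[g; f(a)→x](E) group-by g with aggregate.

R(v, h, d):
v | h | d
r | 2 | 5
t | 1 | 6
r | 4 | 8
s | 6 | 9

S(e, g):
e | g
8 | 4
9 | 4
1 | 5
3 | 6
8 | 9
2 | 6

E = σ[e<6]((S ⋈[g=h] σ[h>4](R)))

Stepwise |·|:
  S → 6
  R → 4
  σ[h>4](R) → 1
  (S ⋈[g=h] σ[h>4](R)) → 2
  σ[e<6]((S ⋈[g=h] σ[h>4](R))) → 2

|E| = 2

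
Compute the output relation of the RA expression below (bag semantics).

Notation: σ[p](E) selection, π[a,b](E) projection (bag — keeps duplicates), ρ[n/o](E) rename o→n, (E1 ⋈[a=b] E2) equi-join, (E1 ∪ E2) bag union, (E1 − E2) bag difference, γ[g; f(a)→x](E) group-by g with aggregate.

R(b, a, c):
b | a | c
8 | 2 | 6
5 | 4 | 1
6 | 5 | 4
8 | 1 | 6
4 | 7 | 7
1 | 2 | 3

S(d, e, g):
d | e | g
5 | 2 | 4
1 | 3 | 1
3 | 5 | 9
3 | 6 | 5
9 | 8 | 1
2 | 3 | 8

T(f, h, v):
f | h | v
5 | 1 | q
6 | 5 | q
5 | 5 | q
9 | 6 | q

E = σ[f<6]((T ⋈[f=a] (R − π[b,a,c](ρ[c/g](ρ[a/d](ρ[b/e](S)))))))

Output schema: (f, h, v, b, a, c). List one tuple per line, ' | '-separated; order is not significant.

Row counts bottom-up:
  T → 4
  R → 6
  S → 6
  ρ[b/e](S) → 6
  ρ[a/d](ρ[b/e](S)) → 6
  ρ[c/g](ρ[a/d](ρ[b/e](S))) → 6
  π[b,a,c](ρ[c/g](ρ[a/d](ρ[b/e](S)))) → 6
  (R − π[b,a,c](ρ[c/g](ρ[a/d](ρ[b/e](S))))) → 6
  (T ⋈[f=a] (R − π[b,a,c](ρ[c/g](ρ[a/d](ρ[b/e](S)))))) → 2
  σ[f<6]((T ⋈[f=a] (R − π[b,a,c](ρ[c/g](ρ[a/d](ρ[b/e](S))))))) → 2

== RESULT ==
f | h | v | b | a | c
5 | 1 | q | 6 | 5 | 4
5 | 5 | q | 6 | 5 | 4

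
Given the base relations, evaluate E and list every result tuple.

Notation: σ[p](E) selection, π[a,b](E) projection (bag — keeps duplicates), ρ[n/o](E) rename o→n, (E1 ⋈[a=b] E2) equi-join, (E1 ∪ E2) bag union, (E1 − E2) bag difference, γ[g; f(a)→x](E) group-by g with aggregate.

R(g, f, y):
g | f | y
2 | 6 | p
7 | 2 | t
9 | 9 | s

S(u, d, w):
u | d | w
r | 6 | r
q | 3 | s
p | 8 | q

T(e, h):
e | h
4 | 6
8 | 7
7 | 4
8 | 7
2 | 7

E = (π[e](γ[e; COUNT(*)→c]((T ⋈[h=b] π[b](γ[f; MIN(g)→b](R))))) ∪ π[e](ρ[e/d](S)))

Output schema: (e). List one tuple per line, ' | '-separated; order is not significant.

Row counts bottom-up:
  T → 5
  R → 3
  γ[f; MIN(g)→b](R) → 3
  π[b](γ[f; MIN(g)→b](R)) → 3
  (T ⋈[h=b] π[b](γ[f; MIN(g)→b](R))) → 3
  γ[e; COUNT(*)→c]((T ⋈[h=b] π[b](γ[f; MIN(g)→b](R)))) → 2
  π[e](γ[e; COUNT(*)→c]((T ⋈[h=b] π[b](γ[f; MIN(g)→b](R))))) → 2
  S → 3
  ρ[e/d](S) → 3
  π[e](ρ[e/d](S)) → 3
  (π[e](γ[e; COUNT(*)→c]((T ⋈[h=b] π[b](γ[f; MIN(g)→b](R))))) ∪ π[e](ρ[e/d](S))) → 5

== RESULT ==
e
2
3
6
8
8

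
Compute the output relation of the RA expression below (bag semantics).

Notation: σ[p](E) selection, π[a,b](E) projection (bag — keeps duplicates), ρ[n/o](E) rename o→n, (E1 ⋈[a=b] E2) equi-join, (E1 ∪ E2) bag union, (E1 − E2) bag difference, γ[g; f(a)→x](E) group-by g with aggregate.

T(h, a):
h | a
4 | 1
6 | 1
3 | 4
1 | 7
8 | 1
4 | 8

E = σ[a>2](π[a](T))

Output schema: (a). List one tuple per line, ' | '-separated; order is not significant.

Per-node cardinality:
  T → 6
  π[a](T) → 6
  σ[a>2](π[a](T)) → 3

== RESULT ==
a
4
7
8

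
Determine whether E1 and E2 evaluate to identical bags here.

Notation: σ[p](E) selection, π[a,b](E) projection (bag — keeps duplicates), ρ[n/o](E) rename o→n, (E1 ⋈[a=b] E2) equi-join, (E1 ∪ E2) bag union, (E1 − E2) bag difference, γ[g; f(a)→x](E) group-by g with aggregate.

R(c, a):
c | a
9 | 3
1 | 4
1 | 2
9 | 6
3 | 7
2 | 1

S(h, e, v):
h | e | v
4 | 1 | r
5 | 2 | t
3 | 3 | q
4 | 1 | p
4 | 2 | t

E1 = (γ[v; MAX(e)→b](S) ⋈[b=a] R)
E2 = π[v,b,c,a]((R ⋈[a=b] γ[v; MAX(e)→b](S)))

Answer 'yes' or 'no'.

E1 subexpression sizes:
  S → 5
  γ[v; MAX(e)→b](S) → 4
  R → 6
  (γ[v; MAX(e)→b](S) ⋈[b=a] R) → 4
E2 subexpression sizes:
  R → 6
  S → 5
  γ[v; MAX(e)→b](S) → 4
  (R ⋈[a=b] γ[v; MAX(e)→b](S)) → 4
  π[v,b,c,a]((R ⋈[a=b] γ[v; MAX(e)→b](S))) → 4

E1 and E2 produce the same multiset:
v | b | c | a
p | 1 | 2 | 1
q | 3 | 9 | 3
r | 1 | 2 | 1
t | 2 | 1 | 2

yes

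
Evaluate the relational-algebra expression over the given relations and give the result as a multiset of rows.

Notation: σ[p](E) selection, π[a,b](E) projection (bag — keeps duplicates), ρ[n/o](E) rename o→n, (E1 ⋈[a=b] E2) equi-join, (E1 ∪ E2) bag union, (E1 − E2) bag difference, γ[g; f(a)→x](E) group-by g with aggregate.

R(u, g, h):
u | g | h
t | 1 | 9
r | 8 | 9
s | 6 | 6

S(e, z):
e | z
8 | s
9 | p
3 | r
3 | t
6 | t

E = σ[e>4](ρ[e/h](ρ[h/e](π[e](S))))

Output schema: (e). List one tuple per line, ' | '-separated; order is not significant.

Stepwise |·|:
  S → 5
  π[e](S) → 5
  ρ[h/e](π[e](S)) → 5
  ρ[e/h](ρ[h/e](π[e](S))) → 5
  σ[e>4](ρ[e/h](ρ[h/e](π[e](S)))) → 3

== RESULT ==
e
6
8
9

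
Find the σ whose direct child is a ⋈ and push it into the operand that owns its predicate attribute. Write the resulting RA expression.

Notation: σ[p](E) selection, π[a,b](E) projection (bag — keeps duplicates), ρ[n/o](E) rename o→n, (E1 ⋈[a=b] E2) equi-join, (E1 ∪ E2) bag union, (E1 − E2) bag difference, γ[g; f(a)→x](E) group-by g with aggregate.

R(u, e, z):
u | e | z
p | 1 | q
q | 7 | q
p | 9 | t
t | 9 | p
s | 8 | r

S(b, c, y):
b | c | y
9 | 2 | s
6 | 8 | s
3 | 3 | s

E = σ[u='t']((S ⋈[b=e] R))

σ filters on u, owned by the right side.
E' = (S ⋈[b=e] σ[u='t'](R))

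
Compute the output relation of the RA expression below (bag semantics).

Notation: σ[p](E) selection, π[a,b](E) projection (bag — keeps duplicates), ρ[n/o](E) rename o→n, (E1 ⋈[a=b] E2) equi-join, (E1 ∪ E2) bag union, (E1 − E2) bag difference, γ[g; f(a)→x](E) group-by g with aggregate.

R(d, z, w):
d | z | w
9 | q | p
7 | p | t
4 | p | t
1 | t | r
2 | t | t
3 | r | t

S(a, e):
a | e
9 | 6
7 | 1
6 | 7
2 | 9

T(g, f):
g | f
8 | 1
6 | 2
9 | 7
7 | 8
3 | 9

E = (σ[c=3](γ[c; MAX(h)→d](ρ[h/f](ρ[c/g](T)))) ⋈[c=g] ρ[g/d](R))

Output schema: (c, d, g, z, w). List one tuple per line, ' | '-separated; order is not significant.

Subexpression sizes:
  T → 5
  ρ[c/g](T) → 5
  ρ[h/f](ρ[c/g](T)) → 5
  γ[c; MAX(h)→d](ρ[h/f](ρ[c/g](T))) → 5
  σ[c=3](γ[c; MAX(h)→d](ρ[h/f](ρ[c/g](T)))) → 1
  R → 6
  ρ[g/d](R) → 6
  (σ[c=3](γ[c; MAX(h)→d](ρ[h/f](ρ[c/g](T)))) ⋈[c=g] ρ[g/d](R)) → 1

== RESULT ==
c | d | g | z | w
3 | 9 | 3 | r | t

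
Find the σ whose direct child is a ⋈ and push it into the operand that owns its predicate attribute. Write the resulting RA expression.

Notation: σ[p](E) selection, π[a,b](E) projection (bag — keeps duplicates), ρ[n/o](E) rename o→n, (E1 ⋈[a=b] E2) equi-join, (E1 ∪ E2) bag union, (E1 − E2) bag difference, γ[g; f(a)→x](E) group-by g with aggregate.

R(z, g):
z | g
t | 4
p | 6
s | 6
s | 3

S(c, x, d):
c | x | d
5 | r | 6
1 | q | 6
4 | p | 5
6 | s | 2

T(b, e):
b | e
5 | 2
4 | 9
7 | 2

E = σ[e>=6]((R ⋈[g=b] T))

σ filters on e, owned by the right side.
E' = (R ⋈[g=b] σ[e>=6](T))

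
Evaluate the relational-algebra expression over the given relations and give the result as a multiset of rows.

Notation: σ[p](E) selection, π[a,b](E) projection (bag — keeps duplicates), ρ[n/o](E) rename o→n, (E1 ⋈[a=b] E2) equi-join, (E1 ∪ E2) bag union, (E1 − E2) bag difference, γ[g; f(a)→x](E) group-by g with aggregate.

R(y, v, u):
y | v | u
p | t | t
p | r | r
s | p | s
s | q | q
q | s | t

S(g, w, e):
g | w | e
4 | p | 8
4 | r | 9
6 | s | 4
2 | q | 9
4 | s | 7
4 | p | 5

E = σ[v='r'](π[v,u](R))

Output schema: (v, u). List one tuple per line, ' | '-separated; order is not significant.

Stepwise |·|:
  R → 5
  π[v,u](R) → 5
  σ[v='r'](π[v,u](R)) → 1

== RESULT ==
v | u
r | r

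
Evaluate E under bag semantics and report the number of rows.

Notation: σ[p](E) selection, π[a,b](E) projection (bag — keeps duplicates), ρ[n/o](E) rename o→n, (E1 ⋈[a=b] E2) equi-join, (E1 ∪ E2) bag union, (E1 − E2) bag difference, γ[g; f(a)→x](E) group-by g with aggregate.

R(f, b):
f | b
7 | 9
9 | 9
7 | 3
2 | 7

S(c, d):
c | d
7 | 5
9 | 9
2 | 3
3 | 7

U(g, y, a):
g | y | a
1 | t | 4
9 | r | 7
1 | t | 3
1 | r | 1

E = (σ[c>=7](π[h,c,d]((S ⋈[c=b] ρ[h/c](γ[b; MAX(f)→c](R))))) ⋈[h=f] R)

Per-node cardinality:
  S → 4
  R → 4
  γ[b; MAX(f)→c](R) → 3
  ρ[h/c](γ[b; MAX(f)→c](R)) → 3
  (S ⋈[c=b] ρ[h/c](γ[b; MAX(f)→c](R))) → 3
  π[h,c,d]((S ⋈[c=b] ρ[h/c](γ[b; MAX(f)→c](R)))) → 3
  σ[c>=7](π[h,c,d]((S ⋈[c=b] ρ[h/c](γ[b; MAX(f)→c](R))))) → 2
  R → 4
  (σ[c>=7](π[h,c,d]((S ⋈[c=b] ρ[h/c](γ[b; MAX(f)→c](R))))) ⋈[h=f] R) → 2

|E| = 2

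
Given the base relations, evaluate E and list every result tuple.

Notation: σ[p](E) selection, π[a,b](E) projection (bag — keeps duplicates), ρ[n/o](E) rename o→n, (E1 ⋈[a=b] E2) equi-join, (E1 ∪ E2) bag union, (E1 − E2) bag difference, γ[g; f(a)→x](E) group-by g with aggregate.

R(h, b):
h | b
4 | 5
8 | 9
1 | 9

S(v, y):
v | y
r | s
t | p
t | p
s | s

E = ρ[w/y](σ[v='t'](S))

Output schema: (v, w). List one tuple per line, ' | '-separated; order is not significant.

Per-node cardinality:
  S → 4
  σ[v='t'](S) → 2
  ρ[w/y](σ[v='t'](S)) → 2

== RESULT ==
v | w
t | p
t | p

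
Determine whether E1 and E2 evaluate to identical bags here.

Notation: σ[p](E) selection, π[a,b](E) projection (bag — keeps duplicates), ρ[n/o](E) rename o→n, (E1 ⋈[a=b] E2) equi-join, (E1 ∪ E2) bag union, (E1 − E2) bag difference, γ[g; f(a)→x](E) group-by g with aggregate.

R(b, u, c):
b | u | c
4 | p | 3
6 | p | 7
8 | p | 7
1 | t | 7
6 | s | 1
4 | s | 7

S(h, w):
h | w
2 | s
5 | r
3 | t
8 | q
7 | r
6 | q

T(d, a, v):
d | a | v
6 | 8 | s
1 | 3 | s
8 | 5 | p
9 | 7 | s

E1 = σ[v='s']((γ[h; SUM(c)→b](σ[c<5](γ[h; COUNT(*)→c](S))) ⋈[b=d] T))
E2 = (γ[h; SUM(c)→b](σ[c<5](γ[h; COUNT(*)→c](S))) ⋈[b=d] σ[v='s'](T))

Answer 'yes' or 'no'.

E1 subexpression sizes:
  S → 6
  γ[h; COUNT(*)→c](S) → 6
  σ[c<5](γ[h; COUNT(*)→c](S)) → 6
  γ[h; SUM(c)→b](σ[c<5](γ[h; COUNT(*)→c](S))) → 6
  T → 4
  (γ[h; SUM(c)→b](σ[c<5](γ[h; COUNT(*)→c](S))) ⋈[b=d] T) → 6
  σ[v='s']((γ[h; SUM(c)→b](σ[c<5](γ[h; COUNT(*)→c](S))) ⋈[b=d] T)) → 6
E2 subexpression sizes:
  S → 6
  γ[h; COUNT(*)→c](S) → 6
  σ[c<5](γ[h; COUNT(*)→c](S)) → 6
  γ[h; SUM(c)→b](σ[c<5](γ[h; COUNT(*)→c](S))) → 6
  T → 4
  σ[v='s'](T) → 3
  (γ[h; SUM(c)→b](σ[c<5](γ[h; COUNT(*)→c](S))) ⋈[b=d] σ[v='s'](T)) → 6

E1 and E2 produce the same multiset:
h | b | d | a | v
2 | 1 | 1 | 3 | s
3 | 1 | 1 | 3 | s
5 | 1 | 1 | 3 | s
6 | 1 | 1 | 3 | s
7 | 1 | 1 | 3 | s
8 | 1 | 1 | 3 | s

yes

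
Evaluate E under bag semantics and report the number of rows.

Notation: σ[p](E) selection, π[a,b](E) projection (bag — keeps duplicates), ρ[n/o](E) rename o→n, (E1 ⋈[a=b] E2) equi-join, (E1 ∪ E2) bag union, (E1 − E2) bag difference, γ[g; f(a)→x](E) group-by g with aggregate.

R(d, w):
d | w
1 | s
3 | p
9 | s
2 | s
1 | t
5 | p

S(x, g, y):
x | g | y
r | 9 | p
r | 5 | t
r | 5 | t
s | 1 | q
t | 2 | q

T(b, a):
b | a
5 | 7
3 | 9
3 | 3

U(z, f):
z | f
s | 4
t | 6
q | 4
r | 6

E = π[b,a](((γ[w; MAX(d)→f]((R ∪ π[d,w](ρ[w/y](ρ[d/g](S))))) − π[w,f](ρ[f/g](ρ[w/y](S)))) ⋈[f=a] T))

Row counts bottom-up:
  R → 6
  S → 5
  ρ[d/g](S) → 5
  ρ[w/y](ρ[d/g](S)) → 5
  π[d,w](ρ[w/y](ρ[d/g](S))) → 5
  (R ∪ π[d,w](ρ[w/y](ρ[d/g](S)))) → 11
  γ[w; MAX(d)→f]((R ∪ π[d,w](ρ[w/y](ρ[d/g](S))))) → 4
  S → 5
  ρ[w/y](S) → 5
  ρ[f/g](ρ[w/y](S)) → 5
  π[w,f](ρ[f/g](ρ[w/y](S))) → 5
  (γ[w; MAX(d)→f]((R ∪ π[d,w](ρ[w/y](ρ[d/g](S))))) − π[w,f](ρ[f/g](ρ[w/y](S)))) → 1
  T → 3
  ((γ[w; MAX(d)→f]((R ∪ π[d,w](ρ[w/y](ρ[d/g](S))))) − π[w,f](ρ[f/g](ρ[w/y](S)))) ⋈[f=a] T) → 1
  π[b,a](((γ[w; MAX(d)→f]((R ∪ π[d,w](ρ[w/y](ρ[d/g](S))))) − π[w,f](ρ[f/g](ρ[w/y](S)))) ⋈[f=a] T)) → 1

|E| = 1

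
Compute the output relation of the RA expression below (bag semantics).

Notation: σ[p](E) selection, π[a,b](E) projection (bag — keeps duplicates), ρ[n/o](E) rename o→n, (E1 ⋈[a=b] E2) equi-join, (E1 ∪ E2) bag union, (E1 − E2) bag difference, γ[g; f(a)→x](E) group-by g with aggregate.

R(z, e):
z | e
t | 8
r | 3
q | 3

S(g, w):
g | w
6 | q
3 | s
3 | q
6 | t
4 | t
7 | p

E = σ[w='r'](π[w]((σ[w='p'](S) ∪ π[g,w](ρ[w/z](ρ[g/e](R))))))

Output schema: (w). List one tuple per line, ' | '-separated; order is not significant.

Per-node cardinality:
  S → 6
  σ[w='p'](S) → 1
  R → 3
  ρ[g/e](R) → 3
  ρ[w/z](ρ[g/e](R)) → 3
  π[g,w](ρ[w/z](ρ[g/e](R))) → 3
  (σ[w='p'](S) ∪ π[g,w](ρ[w/z](ρ[g/e](R)))) → 4
  π[w]((σ[w='p'](S) ∪ π[g,w](ρ[w/z](ρ[g/e](R))))) → 4
  σ[w='r'](π[w]((σ[w='p'](S) ∪ π[g,w](ρ[w/z](ρ[g/e](R)))))) → 1

== RESULT ==
w
r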